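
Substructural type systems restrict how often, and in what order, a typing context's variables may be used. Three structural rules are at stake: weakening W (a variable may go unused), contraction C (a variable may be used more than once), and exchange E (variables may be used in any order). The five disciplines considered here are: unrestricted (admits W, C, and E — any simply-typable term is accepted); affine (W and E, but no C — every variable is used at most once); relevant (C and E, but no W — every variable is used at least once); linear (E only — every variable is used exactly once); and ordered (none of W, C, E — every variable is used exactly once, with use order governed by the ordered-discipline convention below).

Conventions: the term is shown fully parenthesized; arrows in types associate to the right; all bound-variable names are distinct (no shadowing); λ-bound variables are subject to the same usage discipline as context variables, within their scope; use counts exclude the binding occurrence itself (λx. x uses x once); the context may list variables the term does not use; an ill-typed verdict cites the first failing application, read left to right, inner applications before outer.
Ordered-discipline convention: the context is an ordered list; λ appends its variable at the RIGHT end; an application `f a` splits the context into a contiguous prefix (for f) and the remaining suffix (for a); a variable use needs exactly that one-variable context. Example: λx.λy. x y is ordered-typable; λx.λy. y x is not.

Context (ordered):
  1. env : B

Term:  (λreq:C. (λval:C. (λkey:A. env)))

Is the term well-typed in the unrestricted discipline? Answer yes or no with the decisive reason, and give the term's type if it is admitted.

yes — typability at C -> C -> A -> B is all that's needed; term : C -> C -> A -> B
counts: env: 1, req (bound): 0, val (bound): 0, key (bound): 0
left-to-right use order: env
typing: ✓ — C -> C -> A -> B
across the five disciplines: ordered ✗; linear ✗; affine ✓; relevant ✗; unrestricted ✓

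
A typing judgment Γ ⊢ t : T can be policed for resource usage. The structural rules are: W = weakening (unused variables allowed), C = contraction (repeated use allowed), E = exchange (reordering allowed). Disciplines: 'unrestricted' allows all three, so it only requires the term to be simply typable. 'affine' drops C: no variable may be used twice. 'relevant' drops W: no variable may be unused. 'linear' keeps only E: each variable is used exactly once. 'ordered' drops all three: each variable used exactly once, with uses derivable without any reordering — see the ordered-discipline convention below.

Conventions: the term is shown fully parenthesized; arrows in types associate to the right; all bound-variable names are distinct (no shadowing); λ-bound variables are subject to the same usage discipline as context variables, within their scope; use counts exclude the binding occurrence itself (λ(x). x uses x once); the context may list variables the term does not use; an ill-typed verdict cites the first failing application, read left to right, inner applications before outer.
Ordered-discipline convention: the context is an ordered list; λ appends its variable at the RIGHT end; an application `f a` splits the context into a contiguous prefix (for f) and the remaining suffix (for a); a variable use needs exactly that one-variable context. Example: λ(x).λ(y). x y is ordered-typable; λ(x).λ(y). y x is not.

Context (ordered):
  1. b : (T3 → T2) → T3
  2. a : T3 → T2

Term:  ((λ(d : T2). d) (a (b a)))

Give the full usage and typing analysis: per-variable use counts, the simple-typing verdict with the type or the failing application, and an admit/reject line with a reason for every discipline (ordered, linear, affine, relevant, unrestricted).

use counts: b: 1×; a: 2×; d (λ-bound): 1×
uses in reading order: d, a, b, a
typing: ✓ — T2
ordered: ✗ — a ×2 used more than once (contraction)
linear: ✗ — a ×2 used more than once (contraction)
affine: ✗ — a ×2 used more than once (contraction)
relevant: ✓ — every one of b, a, d appears
unrestricted: ✓ — simply typable at T2; W, C, E all held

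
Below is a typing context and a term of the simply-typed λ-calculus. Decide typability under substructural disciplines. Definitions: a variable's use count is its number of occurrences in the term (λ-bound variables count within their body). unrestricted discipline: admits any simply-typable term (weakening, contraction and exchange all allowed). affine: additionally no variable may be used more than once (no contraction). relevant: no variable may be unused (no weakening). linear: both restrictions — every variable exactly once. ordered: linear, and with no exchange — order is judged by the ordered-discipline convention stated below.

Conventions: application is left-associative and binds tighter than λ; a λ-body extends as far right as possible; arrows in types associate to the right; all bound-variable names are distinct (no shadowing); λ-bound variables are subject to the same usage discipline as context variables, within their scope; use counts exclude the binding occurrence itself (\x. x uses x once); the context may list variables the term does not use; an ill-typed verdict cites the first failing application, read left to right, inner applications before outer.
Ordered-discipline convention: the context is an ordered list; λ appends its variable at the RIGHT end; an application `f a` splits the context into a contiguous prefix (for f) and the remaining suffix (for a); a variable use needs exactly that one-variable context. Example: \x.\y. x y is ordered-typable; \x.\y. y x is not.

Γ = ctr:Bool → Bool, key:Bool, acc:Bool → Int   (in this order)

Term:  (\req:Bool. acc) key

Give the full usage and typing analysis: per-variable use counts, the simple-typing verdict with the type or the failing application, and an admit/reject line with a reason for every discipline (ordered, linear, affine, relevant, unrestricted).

usage: ctr: 0×, key: 1×, acc: 1×, req (bound): 0×
order of uses: acc, key
typing: the term checks, with type Bool → Int
ordered: ✗ — unused: ctr, req — weakening required
linear: ✗ — unused: ctr, req — weakening required
affine: ✓ — ctr, key, acc, req: no repeats, contraction unneeded
relevant: ✗ — unused: ctr, req — weakening required
unrestricted: ✓ — type-checks (Bool → Int) and nothing is barred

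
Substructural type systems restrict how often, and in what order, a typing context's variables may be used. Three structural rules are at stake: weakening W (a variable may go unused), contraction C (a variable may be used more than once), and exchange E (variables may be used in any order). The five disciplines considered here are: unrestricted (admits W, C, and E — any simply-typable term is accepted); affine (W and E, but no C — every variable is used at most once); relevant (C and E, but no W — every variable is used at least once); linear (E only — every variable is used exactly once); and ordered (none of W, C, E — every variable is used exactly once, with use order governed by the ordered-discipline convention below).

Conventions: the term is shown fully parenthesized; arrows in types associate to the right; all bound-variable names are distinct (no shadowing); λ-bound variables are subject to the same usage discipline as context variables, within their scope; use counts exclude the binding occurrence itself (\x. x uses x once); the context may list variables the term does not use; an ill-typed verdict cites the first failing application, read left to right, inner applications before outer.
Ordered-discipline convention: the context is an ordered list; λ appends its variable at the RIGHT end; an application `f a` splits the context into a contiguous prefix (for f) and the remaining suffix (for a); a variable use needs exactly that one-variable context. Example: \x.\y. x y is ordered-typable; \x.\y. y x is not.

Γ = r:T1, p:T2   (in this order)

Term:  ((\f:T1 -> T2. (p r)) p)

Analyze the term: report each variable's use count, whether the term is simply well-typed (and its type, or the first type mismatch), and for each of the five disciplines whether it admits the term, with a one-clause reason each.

usage: r: 1×, p: 2×, f [bound]: 0×
order of uses: p, r, p
typing: ill-typed: non-arrow in function slot: T2
ordered: ✗ — the type mismatch rejects it
linear: ✗ — not simply typable
affine: ✗ — fails simple typing
relevant: ✗ — a type mismatch blocks all five
unrestricted: ✗ — the type mismatch rejects it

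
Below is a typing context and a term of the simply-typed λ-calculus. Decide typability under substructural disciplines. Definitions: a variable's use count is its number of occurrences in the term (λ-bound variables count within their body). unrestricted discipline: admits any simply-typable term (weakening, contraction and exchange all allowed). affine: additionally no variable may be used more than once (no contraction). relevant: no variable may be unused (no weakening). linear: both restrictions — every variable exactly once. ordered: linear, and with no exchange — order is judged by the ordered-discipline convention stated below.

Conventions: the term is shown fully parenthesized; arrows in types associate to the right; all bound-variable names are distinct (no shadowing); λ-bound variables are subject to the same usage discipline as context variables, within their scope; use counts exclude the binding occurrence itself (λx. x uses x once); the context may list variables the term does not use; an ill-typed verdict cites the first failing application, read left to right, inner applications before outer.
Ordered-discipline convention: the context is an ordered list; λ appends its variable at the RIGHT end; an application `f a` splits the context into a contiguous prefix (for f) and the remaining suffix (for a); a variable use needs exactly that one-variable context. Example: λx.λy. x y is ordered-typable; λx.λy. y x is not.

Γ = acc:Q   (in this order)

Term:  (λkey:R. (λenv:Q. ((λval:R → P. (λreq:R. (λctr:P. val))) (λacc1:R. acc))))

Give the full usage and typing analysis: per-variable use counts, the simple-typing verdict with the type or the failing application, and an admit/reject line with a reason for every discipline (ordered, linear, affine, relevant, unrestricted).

variable uses: acc=1, key (bound)=0, env (bound)=0, val (bound)=1, req (bound)=0, ctr (bound)=0, acc1 (bound)=0
left-to-right use order: val, acc
typing: ill-typed: an argument R → Q mismatches the expected R → P
ordered: ✗ — the type mismatch rejects it
linear: ✗ — not simply typable
affine: ✗ — fails simple typing
relevant: ✗ — a type mismatch blocks all five
unrestricted: ✗ — the type mismatch rejects it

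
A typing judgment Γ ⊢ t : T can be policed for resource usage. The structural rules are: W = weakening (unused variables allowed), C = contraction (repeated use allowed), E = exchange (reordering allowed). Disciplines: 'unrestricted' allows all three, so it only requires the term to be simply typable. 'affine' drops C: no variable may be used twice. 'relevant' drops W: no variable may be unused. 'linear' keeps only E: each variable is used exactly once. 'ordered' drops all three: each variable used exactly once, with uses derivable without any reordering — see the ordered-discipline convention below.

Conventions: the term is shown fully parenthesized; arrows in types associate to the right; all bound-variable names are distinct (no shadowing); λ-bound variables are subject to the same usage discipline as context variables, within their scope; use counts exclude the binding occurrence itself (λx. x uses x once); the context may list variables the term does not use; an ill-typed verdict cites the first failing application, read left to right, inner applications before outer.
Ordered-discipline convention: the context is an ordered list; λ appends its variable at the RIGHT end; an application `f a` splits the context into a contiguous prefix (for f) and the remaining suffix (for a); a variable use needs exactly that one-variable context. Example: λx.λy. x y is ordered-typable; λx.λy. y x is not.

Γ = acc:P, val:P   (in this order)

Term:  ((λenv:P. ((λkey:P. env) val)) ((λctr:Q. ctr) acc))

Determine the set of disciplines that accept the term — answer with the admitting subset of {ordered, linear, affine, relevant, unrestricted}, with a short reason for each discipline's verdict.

admitted by: none
usage: acc: 1, val: 1, env (λ-bound): 1, key (λ-bound): 0, ctr (λ-bound): 1
use order (left to right): env, val, ctr, acc
typing: ill-typed: an argument P mismatches the expected Q
ordered: ✗, the type mismatch rejects it
linear: ✗, not simply typable
affine: ✗, fails simple typing
relevant: ✗, a type mismatch blocks all five
unrestricted: ✗, the type mismatch rejects it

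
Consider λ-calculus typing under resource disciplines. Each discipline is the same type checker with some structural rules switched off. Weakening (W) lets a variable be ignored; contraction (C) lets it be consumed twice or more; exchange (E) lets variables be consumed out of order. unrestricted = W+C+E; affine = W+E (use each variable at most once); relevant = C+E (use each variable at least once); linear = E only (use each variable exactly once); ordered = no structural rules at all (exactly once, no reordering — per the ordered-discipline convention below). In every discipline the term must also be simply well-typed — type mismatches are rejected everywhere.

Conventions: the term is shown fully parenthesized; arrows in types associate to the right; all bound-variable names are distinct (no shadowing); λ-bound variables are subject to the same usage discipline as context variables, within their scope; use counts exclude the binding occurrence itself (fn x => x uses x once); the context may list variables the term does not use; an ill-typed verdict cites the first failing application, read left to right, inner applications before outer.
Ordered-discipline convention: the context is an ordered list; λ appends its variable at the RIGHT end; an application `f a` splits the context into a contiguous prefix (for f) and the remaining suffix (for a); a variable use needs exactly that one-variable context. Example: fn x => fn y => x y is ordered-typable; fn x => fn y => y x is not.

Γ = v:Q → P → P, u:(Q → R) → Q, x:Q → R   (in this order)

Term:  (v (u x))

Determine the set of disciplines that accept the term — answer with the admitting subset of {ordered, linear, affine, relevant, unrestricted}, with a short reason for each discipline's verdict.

admitting disciplines: ordered, linear, affine, relevant, unrestricted
counts: v: 1×, u: 1×, x: 1×
uses in reading order: v, u, x
typing: the term checks, with type P → P
ordered: ✓, v, u, x: once each, no exchange needed
linear: ✓, each of v, u, x used exactly once
affine: ✓, no duplicate uses among v, u, x
relevant: ✓, none of v, u, x goes unused
unrestricted: ✓, simply typable at P → P; W, C, E all held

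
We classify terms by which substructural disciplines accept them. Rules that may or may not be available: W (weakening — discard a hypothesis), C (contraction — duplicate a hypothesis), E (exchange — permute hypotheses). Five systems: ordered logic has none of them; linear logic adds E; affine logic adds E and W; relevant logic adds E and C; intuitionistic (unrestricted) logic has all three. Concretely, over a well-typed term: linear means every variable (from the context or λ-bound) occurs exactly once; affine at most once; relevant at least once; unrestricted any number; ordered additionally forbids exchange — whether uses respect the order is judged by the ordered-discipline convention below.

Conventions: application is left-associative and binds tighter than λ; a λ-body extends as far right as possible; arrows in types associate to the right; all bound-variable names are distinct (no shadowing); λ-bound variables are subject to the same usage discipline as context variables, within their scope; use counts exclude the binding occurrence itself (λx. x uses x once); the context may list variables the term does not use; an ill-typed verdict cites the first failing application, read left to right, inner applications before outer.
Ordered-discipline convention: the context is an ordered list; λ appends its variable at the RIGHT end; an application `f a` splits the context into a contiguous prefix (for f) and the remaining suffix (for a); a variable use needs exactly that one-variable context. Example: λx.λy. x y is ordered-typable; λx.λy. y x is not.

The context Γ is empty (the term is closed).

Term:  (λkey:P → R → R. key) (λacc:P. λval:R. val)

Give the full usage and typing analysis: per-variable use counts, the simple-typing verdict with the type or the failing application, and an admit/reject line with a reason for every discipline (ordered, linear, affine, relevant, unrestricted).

usage: key (bound): 1; acc (bound): 0; val (bound): 1
uses in reading order: key, val
typing: ✓ — P → R → R
ordered: ✗, acc never used (weakening)
linear: ✗, acc never used (weakening)
affine: ✓, no duplicate uses among key, acc, val
relevant: ✗, acc never used (weakening)
unrestricted: ✓, simply typable at P → R → R; W, C, E all held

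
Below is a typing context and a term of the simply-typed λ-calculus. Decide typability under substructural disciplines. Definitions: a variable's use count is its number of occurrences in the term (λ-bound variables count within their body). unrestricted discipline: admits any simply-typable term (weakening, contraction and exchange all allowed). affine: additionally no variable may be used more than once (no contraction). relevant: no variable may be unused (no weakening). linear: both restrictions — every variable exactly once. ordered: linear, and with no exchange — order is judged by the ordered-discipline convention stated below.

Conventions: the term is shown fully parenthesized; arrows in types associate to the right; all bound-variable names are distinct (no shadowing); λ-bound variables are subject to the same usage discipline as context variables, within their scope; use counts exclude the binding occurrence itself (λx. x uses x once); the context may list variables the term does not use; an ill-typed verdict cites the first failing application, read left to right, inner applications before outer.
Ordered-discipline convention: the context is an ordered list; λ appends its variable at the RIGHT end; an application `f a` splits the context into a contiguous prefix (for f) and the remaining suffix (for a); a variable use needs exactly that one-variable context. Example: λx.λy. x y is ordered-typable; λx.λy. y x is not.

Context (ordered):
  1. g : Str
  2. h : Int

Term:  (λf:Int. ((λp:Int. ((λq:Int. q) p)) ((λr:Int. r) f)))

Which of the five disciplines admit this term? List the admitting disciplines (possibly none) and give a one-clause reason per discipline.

admitted in: affine, unrestricted
usage: g: 0×, h: 0×, f [bound]: 1×, p [bound]: 1×, q [bound]: 1×, r [bound]: 1×
uses in reading order: q, p, r, f
typing: the term checks, with type Int → Int
ordered: ✗ — g, h left unused
linear: ✗ — g, h left unused
affine: ✓ — g, h, f, p, q, r: no repeats, contraction unneeded
relevant: ✗ — g, h left unused
unrestricted: ✓ — type-checks (Int → Int) and nothing is barred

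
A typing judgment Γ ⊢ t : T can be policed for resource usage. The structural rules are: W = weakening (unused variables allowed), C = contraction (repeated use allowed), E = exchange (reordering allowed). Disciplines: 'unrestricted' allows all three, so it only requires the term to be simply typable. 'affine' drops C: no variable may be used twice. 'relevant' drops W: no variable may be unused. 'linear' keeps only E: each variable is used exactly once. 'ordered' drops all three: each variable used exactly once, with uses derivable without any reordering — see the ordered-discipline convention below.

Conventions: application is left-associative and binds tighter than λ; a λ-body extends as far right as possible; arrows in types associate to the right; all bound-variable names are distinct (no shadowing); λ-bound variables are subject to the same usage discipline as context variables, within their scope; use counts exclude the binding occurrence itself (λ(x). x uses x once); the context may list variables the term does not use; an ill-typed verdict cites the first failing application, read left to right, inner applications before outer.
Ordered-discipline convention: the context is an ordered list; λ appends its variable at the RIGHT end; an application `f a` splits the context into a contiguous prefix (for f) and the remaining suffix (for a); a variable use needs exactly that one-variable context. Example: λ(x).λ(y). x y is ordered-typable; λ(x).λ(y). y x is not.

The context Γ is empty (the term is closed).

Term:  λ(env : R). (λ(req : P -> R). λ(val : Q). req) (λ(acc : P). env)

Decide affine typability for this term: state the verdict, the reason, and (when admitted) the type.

yes — at most one use each (env, req, val, acc); term : R -> Q -> P -> R
variable uses: env (bound)=1, req (bound)=1, val (bound)=0, acc (bound)=0
use order (left to right): req, env
typing: ✓ — R -> Q -> P -> R
all disciplines: ordered ✗ · linear ✗ · affine ✓ · relevant ✗ · unrestricted ✓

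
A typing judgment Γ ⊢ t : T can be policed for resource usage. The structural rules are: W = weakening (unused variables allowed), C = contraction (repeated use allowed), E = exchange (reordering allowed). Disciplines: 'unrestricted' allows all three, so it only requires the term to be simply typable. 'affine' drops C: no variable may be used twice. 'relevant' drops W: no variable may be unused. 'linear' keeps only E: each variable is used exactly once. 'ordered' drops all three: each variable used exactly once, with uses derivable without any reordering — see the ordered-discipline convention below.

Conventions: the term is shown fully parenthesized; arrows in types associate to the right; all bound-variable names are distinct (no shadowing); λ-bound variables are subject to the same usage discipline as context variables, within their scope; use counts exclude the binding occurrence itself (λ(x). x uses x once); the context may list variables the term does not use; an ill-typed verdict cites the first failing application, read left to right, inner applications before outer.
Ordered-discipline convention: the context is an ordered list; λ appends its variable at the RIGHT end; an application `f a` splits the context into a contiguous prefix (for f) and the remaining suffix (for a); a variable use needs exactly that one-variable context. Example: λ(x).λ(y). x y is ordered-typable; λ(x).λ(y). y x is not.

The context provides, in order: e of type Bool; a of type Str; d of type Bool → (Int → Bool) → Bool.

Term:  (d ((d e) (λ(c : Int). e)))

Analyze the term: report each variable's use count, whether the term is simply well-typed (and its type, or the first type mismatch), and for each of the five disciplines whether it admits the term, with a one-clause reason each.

variable uses: e: 2; a: 0; d: 2; c (bound): 0
left-to-right use order: d, d, e, e
typing: well-typed — term : (Int → Bool) → Bool
ordered: ✗ — e ×2, d ×2 used more than once (contraction); unused: a, c — weakening required
linear: ✗ — e ×2, d ×2 used more than once (contraction); unused: a, c — weakening required
affine: ✗ — e ×2, d ×2 used more than once (contraction)
relevant: ✗ — unused: a, c — weakening required
unrestricted: ✓ — type-checks ((Int → Bool) → Bool) and nothing is barred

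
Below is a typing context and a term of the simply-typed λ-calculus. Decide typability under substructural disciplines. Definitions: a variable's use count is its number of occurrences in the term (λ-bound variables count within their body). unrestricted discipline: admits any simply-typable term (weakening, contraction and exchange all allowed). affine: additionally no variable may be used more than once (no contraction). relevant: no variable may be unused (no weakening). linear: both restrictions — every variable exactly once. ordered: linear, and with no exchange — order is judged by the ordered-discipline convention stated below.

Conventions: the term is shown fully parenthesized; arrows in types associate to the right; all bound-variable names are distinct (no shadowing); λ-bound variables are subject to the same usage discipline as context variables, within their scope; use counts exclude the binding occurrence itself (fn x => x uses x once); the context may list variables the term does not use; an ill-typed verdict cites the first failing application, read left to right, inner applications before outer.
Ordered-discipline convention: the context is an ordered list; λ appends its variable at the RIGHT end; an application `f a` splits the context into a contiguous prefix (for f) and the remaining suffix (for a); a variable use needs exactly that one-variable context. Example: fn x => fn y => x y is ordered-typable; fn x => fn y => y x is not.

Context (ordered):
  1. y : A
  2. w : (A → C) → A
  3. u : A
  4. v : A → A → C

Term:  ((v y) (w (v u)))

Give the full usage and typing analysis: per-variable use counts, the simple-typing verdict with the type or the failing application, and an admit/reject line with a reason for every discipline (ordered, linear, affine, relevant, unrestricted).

usage: y ×1; w ×1; u ×1; v ×2
order of uses: v, y, w, v, u
typing: ✓ — C
ordered ✗ (v ×2 used more than once (contraction))
linear ✗ (v ×2 used more than once (contraction))
affine ✗ (v ×2 used more than once (contraction))
relevant ✓ (none of y, w, u, v goes unused)
unrestricted ✓ (well-typed at C; no restrictions here)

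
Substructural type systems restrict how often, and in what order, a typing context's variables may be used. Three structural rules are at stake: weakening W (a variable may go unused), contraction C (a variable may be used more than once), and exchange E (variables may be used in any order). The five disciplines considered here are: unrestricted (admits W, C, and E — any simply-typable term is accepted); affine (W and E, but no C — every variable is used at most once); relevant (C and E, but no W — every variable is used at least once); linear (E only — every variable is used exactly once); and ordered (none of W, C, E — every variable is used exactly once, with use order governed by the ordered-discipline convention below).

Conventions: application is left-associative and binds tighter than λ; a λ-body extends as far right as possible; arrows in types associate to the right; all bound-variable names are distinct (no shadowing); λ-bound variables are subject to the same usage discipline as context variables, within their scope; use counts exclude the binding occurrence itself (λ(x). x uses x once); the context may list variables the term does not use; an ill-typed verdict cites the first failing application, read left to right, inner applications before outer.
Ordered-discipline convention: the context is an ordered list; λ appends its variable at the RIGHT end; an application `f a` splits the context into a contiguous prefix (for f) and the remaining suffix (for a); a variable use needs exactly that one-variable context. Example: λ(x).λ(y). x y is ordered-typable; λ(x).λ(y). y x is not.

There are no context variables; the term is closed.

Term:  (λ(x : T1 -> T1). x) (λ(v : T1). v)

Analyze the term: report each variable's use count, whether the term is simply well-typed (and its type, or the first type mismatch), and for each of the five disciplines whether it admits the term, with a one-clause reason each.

counts: x [bound]: 1; v [bound]: 1
order of uses: x, v
typing: well-typed — term : T1 -> T1
ordered: ✓, x, v: once each, no exchange needed
linear: ✓, x, v: one use apiece
affine: ✓, none of x, v used more than once
relevant: ✓, none of x, v goes unused
unrestricted: ✓, typability at T1 -> T1 is all that's needed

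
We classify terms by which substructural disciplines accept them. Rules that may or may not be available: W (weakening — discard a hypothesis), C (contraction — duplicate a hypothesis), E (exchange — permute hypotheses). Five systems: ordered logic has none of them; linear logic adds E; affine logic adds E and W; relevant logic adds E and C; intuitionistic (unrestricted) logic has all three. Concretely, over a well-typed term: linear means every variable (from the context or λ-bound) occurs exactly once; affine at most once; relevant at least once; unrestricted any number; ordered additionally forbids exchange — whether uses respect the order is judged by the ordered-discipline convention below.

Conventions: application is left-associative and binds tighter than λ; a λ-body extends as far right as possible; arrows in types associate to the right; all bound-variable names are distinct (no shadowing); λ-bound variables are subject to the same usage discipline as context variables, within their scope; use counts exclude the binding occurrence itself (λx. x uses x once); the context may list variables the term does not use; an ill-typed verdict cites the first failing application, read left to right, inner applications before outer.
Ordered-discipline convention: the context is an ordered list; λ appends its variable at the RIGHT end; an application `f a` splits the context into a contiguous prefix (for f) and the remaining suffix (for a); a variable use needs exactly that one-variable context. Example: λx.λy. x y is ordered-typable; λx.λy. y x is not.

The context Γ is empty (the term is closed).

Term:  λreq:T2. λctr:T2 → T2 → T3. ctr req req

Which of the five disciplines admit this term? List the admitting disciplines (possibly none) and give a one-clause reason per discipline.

admitted by: relevant, unrestricted
variable uses: req (λ-bound): 2; ctr (λ-bound): 1
left-to-right use order: ctr, req, req
typing: ✓ — T2 → (T2 → T2 → T3) → T3
ordered ✗ (needs contraction — req ×2)
linear ✗ (needs contraction — req ×2)
affine ✗ (needs contraction — req ×2)
relevant ✓ (every one of req, ctr appears)
unrestricted ✓ (well-typed at T2 → (T2 → T2 → T3) → T3; no restrictions here)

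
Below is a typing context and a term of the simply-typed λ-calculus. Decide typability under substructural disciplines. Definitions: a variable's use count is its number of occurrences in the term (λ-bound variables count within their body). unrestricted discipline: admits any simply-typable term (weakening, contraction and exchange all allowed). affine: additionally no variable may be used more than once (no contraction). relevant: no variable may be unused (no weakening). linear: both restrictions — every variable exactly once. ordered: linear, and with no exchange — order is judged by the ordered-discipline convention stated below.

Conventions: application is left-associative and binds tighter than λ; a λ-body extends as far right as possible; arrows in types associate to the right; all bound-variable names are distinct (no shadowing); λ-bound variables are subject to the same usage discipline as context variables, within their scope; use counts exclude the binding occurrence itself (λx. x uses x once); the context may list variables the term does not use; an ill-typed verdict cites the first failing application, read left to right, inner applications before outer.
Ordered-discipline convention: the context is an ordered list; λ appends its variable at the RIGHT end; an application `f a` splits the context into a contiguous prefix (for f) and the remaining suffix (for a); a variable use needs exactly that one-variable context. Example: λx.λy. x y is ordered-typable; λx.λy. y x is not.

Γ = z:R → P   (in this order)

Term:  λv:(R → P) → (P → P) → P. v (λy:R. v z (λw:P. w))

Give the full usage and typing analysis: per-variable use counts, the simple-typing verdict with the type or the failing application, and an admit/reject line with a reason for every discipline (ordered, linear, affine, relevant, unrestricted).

use counts: z ×1; v (λ-bound) ×2; y (λ-bound) ×0; w (λ-bound) ×1
order of uses: v, v, z, w
typing: the term checks, with type ((R → P) → (P → P) → P) → (P → P) → P
ordered ✗ (v ×2 used more than once (contraction); needs weakening: y unused)
linear ✗ (v ×2 used more than once (contraction); needs weakening: y unused)
affine ✗ (v ×2 used more than once (contraction))
relevant ✗ (needs weakening: y unused)
unrestricted ✓ (typability at ((R → P) → (P → P) → P) → (P → P) → P is all that's needed)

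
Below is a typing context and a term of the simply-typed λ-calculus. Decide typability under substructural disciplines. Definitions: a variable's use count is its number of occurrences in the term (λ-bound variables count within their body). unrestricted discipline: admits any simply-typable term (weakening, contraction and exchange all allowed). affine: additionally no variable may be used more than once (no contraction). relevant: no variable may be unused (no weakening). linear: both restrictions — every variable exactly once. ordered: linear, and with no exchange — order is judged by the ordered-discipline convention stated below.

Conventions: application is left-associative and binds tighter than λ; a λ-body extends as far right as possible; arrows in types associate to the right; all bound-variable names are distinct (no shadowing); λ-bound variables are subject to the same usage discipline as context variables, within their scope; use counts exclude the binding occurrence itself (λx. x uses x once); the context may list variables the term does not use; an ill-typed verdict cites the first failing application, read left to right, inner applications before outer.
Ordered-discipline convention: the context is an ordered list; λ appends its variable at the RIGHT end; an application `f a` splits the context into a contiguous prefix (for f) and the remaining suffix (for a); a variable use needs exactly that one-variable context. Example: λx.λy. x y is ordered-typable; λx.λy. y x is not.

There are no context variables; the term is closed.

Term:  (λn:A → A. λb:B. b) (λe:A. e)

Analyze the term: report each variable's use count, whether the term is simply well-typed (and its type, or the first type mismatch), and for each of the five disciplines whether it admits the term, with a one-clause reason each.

use counts: n (λ-bound): 0×; b (λ-bound): 1×; e (λ-bound): 1×
left-to-right use order: b, e
typing: well-typed — term : B → B
ordered: ✗, needs weakening: n unused
linear: ✗, needs weakening: n unused
affine: ✓, at most one use each (n, b, e)
relevant: ✗, needs weakening: n unused
unrestricted: ✓, type-checks (B → B) and nothing is barred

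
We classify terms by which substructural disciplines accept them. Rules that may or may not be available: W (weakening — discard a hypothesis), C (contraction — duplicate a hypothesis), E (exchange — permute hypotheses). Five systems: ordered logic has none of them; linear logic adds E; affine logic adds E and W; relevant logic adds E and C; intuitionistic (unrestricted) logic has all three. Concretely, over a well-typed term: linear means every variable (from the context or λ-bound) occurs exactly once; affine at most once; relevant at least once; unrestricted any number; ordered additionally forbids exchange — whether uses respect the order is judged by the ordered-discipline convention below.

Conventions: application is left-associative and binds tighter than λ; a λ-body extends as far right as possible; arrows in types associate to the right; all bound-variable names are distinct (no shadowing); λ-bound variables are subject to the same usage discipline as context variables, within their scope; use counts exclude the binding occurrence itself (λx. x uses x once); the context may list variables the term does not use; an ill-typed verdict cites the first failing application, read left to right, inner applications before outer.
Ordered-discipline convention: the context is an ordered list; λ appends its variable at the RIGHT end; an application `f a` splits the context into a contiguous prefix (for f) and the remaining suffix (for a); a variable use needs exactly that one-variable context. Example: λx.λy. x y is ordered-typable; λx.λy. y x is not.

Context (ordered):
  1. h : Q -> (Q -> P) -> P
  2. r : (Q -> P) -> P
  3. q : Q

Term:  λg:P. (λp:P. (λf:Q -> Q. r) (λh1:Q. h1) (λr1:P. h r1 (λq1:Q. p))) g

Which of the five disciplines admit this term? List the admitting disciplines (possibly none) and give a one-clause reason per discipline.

admitting disciplines: none
counts: h=1, r=1, q=0, g [bound]=1, p [bound]=1, f [bound]=0, h1 [bound]=1, r1 [bound]=1, q1 [bound]=0
order of uses: r, h1, h, r1, p, g
typing: ill-typed: an application expects Q but receives P
ordered: ✗ — the type mismatch rejects it
linear: ✗ — not simply typable
affine: ✗ — fails simple typing
relevant: ✗ — a type mismatch blocks all five
unrestricted: ✗ — the type mismatch rejects it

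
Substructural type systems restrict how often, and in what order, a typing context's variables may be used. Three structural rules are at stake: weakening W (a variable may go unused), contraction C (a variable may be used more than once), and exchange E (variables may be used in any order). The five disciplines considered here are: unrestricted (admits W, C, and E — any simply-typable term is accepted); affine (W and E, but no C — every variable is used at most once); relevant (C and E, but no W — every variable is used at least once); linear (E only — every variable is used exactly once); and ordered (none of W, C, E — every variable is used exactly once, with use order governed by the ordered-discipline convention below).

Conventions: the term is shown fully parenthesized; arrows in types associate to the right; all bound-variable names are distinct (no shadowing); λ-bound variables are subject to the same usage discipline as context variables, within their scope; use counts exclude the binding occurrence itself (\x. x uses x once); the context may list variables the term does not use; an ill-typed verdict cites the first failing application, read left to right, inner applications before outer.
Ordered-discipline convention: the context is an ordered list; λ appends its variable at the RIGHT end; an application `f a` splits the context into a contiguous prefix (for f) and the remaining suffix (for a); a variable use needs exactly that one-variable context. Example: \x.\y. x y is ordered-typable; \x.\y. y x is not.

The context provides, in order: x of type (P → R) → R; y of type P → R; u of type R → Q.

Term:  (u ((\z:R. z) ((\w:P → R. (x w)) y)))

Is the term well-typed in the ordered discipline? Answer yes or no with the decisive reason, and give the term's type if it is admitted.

no — no ordered split (uses run u, z, x, w, y)
counts: x ×1, y ×1, u ×1, z (bound) ×1, w (bound) ×1
uses in reading order: u, z, x, w, y
typing: the term checks, with type Q
per-discipline verdicts: ordered ✗; linear ✓; affine ✓; relevant ✓; unrestricted ✓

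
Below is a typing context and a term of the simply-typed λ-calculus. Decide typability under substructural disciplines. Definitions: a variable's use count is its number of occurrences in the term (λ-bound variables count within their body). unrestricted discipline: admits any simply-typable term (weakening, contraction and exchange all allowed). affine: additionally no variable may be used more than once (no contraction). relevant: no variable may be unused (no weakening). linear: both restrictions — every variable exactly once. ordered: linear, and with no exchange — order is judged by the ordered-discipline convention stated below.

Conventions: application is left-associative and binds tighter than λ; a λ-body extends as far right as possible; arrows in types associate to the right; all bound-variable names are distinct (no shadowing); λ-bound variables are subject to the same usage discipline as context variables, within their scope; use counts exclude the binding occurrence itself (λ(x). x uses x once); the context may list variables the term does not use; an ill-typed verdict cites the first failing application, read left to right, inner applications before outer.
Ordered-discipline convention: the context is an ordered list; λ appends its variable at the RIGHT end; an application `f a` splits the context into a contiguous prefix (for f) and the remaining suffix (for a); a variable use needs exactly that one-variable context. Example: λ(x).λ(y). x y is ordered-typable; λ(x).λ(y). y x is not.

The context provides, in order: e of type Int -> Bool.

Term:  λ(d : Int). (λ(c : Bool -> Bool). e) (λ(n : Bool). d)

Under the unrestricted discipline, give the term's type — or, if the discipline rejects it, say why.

not well-typed under unrestricted — not simply typable
use counts: e: 1; d (λ-bound): 1; c (λ-bound): 0; n (λ-bound): 0
left-to-right use order: e, d
typing: ill-typed: an argument Bool -> Int mismatches the expected Bool -> Bool
all disciplines: ordered ✗, linear ✗, affine ✗, relevant ✗, unrestricted ✗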